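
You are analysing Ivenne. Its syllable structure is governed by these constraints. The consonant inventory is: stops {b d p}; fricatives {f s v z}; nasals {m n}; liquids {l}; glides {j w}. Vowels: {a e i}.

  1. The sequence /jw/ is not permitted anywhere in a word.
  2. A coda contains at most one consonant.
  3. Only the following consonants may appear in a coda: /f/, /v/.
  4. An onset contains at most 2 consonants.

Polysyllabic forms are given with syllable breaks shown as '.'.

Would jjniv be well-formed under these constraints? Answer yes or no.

jjniv — violates constraint 4: syllable 1 onset /jjn/ has 3 consonants (> 2) → ill-formed

no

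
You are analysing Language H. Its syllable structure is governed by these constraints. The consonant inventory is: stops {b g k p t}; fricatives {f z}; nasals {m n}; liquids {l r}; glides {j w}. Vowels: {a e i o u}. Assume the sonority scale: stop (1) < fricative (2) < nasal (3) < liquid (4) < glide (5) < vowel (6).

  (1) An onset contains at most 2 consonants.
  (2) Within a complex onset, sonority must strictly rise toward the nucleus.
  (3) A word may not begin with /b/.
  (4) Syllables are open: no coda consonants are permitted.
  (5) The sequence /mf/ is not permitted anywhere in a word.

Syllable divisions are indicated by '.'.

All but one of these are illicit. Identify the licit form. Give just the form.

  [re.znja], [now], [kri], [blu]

[re.znja] — violates constraint 1: syllable 2 onset /znj/ has 3 consonants (> 2) → illicit
[now] — violates constraint 4: syllable 1 coda /w/ has 1 consonant (> 0) → illicit
[kri] — σ1 onset /kr/ (1→4 rises), coda /∅/ ok → licit
[blu] — violates constraint 3: word begins with /b/ → illicit

[kri]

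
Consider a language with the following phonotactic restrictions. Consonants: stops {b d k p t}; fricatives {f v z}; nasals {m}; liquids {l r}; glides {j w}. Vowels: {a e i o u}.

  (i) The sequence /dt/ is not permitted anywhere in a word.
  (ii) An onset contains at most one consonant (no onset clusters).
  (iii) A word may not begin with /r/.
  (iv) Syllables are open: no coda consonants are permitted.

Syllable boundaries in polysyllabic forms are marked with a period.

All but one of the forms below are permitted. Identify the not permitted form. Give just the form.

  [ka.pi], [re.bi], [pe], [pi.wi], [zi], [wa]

[re.bi]

[ka.pi] — σ1 onset /k/, coda /∅/ ok; σ2 onset /p/, coda /∅/ ok → permitted
[re.bi] — violates constraint (iii): word begins with /r/ → not permitted
[pe] — σ1 onset /p/, coda /∅/ ok → permitted
[pi.wi] — σ1 onset /p/, coda /∅/ ok; σ2 onset /w/, coda /∅/ ok → permitted
[zi] — σ1 onset /z/, coda /∅/ ok → permitted
[wa] — σ1 onset /w/, coda /∅/ ok → permitted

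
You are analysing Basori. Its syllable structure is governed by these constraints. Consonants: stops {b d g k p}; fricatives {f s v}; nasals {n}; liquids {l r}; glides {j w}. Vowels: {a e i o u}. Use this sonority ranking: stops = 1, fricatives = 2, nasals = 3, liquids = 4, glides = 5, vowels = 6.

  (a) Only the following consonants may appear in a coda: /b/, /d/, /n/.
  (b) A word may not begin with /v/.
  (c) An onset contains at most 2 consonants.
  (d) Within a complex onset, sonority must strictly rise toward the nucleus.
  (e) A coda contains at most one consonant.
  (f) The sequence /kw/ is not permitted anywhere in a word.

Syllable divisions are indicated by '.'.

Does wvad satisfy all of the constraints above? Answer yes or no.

no

wvad — violates constraint (d): syllable 1 onset /wv/: /w/ (glide, 5) → /v/ (fricative, 2) does not rise → ill-formed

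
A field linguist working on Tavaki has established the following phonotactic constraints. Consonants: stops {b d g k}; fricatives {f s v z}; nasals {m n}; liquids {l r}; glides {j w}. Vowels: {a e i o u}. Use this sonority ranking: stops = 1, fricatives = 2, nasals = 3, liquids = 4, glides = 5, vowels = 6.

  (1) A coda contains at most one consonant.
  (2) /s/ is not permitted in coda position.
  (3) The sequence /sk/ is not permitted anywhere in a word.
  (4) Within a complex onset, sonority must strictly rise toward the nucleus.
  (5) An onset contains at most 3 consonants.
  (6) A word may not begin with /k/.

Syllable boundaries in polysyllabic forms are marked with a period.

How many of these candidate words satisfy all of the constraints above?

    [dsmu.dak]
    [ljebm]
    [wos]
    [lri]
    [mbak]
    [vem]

[dsmu.dak] — σ1 onset /dsm/ (1→2→3 rises), coda /∅/ ok; σ2 onset /d/, coda /k/ ok → phonotactically legal
[ljebm] — violates constraint 1: syllable 1 coda /bm/ has 2 consonants (> 1) → phonotactically illegal
[wos] — violates constraint 2: syllable 1 coda contains /s/ → phonotactically illegal
[lri] — violates constraint 4: syllable 1 onset /lr/: /l/ (liquid, 4) → /r/ (liquid, 4) does not rise → phonotactically illegal
[mbak] — violates constraint 4: syllable 1 onset /mb/: /m/ (nasal, 3) → /b/ (stop, 1) does not rise → phonotactically illegal
[vem] — σ1 onset /v/, coda /m/ ok → phonotactically legal
Phonotactically legal: [dsmu.dak], [vem] → 2.

2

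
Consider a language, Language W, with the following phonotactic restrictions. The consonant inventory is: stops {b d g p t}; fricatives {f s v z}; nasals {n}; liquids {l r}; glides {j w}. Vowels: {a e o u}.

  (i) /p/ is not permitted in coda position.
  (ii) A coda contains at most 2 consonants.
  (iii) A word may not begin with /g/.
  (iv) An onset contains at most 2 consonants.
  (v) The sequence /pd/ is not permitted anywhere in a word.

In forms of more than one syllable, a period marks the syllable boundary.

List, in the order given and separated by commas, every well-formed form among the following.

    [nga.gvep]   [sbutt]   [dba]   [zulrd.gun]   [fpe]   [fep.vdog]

[sbutt], [dba], [fpe]

[nga.gvep] — violates constraint (i): syllable 2 coda contains /p/ → ill-formed
[sbutt] — σ1 onset /sb/ (2C), coda /tt/ (2C) ok → well-formed
[dba] — σ1 onset /db/ (2C), coda /∅/ ok → well-formed
[zulrd.gun] — violates constraint (ii): syllable 1 coda /lrd/ has 3 consonants (> 2) → ill-formed
[fpe] — σ1 onset /fp/ (2C), coda /∅/ ok → well-formed
[fep.vdog] — violates constraint (i): syllable 1 coda contains /p/ → ill-formed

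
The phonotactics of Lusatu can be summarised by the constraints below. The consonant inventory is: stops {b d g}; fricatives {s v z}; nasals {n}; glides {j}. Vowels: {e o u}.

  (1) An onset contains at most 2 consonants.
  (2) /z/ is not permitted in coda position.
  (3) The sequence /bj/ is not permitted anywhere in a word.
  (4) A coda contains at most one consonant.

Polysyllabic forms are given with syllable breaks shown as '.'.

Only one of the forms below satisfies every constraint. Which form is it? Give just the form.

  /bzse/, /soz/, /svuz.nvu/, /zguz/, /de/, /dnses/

/de/

/bzse/ — violates constraint 1: syllable 1 onset /bzs/ has 3 consonants (> 2) → illicit
/soz/ — violates constraint 2: syllable 1 coda contains /z/ → illicit
/svuz.nvu/ — violates constraint 2: syllable 1 coda contains /z/ → illicit
/zguz/ — violates constraint 2: syllable 1 coda contains /z/ → illicit
/de/ — σ1 onset /d/, coda /∅/ ok → licit
/dnses/ — violates constraint 1: syllable 1 onset /dns/ has 3 consonants (> 2) → illicit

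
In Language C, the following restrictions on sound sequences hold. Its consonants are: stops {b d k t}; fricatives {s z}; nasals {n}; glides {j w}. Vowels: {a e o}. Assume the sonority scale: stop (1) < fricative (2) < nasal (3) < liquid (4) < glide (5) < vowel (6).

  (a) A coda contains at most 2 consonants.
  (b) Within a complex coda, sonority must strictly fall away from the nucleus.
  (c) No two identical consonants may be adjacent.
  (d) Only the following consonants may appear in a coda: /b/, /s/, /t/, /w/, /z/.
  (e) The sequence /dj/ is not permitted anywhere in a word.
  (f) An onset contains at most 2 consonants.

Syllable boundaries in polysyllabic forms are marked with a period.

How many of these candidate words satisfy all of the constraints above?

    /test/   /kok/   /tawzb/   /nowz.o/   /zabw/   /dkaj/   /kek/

2

/test/ — σ1 onset /t/, coda /st/ (2→1 falls) ok → well-formed
/kok/ — violates constraint (d): syllable 1 coda contains /k/, which is not a licensed coda consonant → ill-formed
/tawzb/ — violates constraint (a): syllable 1 coda /wzb/ has 3 consonants (> 2) → ill-formed
/nowz.o/ — σ1 onset /n/, coda /wz/ (5→2 falls) ok; σ2 onset /∅/, coda /∅/ ok → well-formed
/zabw/ — violates constraint (b): syllable 1 coda /bw/: /b/ (stop, 1) → /w/ (glide, 5) does not fall → ill-formed
/dkaj/ — violates constraint (d): syllable 1 coda contains /j/, which is not a licensed coda consonant → ill-formed
/kek/ — violates constraint (d): syllable 1 coda contains /k/, which is not a licensed coda consonant → ill-formed
Well-formed: /test/, /nowz.o/ → 2.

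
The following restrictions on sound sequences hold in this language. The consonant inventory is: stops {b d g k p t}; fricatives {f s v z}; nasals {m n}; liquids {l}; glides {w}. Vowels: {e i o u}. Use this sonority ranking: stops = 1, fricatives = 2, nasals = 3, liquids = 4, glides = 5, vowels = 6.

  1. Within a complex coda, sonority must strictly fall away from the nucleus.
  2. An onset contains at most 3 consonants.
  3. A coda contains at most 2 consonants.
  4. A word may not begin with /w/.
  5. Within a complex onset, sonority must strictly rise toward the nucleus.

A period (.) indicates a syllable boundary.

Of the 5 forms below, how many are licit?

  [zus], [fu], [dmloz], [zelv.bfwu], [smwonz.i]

[zus] — σ1 onset /z/, coda /s/ ok → licit
[fu] — σ1 onset /f/, coda /∅/ ok → licit
[dmloz] — σ1 onset /dml/ (1→3→4 rises), coda /z/ ok → licit
[zelv.bfwu] — σ1 onset /z/, coda /lv/ (4→2 falls) ok; σ2 onset /bfw/ (1→2→5 rises), coda /∅/ ok → licit
[smwonz.i] — σ1 onset /smw/ (2→3→5 rises), coda /nz/ (3→2 falls) ok; σ2 onset /∅/, coda /∅/ ok → licit
Licit: [zus], [fu], [dmloz], [zelv.bfwu], [smwonz.i] → 5.

5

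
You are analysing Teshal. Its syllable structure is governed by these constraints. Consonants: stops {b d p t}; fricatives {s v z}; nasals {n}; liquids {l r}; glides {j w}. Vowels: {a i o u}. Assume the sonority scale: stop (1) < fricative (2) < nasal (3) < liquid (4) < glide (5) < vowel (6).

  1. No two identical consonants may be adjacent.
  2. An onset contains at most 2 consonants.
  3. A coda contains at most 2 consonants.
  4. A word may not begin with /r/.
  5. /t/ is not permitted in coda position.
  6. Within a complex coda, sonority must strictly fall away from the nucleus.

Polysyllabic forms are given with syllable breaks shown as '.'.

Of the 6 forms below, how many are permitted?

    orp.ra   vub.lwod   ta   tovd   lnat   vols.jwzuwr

orp.ra — σ1 onset /∅/, coda /rp/ (4→1 falls) ok; σ2 onset /r/, coda /∅/ ok → permitted
vub.lwod — σ1 onset /v/, coda /b/ ok; σ2 onset /lw/ (2C), coda /d/ ok → permitted
ta — σ1 onset /t/, coda /∅/ ok → permitted
tovd — σ1 onset /t/, coda /vd/ (2→1 falls) ok → permitted
lnat — violates constraint 5: syllable 1 coda contains /t/ → not permitted
vols.jwzuwr — violates constraint 2: syllable 2 onset /jwz/ has 3 consonants (> 2) → not permitted
Permitted: orp.ra, vub.lwod, ta, tovd → 4.

4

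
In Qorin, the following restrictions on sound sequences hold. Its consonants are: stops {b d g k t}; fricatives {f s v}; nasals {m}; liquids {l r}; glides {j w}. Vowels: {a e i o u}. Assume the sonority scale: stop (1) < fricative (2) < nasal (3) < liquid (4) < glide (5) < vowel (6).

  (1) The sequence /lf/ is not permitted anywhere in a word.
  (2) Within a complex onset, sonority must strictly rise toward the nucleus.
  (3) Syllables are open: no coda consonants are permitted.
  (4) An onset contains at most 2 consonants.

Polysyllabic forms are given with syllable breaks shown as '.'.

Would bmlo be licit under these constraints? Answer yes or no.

bmlo — violates constraint 4: syllable 1 onset /bml/ has 3 consonants (> 2) → illicit

no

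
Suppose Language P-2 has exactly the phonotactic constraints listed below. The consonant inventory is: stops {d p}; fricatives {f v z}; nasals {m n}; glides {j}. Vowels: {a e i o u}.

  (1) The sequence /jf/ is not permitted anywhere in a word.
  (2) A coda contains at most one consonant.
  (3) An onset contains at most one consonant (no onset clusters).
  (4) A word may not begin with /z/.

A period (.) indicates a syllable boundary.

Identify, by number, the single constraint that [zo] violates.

[zo]: word begins with /z/.
This is a violation of constraint 4: "A word may not begin with /z/."
The remaining constraints (1, 2, 3) are satisfied.

4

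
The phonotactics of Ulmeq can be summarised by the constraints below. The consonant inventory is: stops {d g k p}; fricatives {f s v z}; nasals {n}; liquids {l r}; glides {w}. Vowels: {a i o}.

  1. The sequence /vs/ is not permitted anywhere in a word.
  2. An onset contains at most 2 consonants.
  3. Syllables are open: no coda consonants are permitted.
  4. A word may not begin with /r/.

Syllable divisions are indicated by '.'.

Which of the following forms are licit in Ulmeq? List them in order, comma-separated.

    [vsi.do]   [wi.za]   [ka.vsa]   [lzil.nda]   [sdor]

[vsi.do] — violates constraint 1: contains banned sequence /vs/ → illicit
[wi.za] — σ1 onset /w/, coda /∅/ ok; σ2 onset /z/, coda /∅/ ok → licit
[ka.vsa] — violates constraint 1: contains banned sequence /vs/ → illicit
[lzil.nda] — violates constraint 3: syllable 1 coda /l/ has 1 consonant (> 0) → illicit
[sdor] — violates constraint 3: syllable 1 coda /r/ has 1 consonant (> 0) → illicit

[wi.za]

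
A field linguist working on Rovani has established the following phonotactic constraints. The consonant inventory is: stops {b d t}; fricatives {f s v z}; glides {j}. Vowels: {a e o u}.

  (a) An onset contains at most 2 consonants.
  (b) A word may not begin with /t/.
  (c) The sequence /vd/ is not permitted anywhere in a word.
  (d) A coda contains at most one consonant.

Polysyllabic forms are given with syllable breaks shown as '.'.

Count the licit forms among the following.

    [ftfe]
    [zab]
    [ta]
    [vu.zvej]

[ftfe] — violates constraint (a): syllable 1 onset /ftf/ has 3 consonants (> 2) → illicit
[zab] — σ1 onset /z/, coda /b/ ok → licit
[ta] — violates constraint (b): word begins with /t/ → illicit
[vu.zvej] — σ1 onset /v/, coda /∅/ ok; σ2 onset /zv/ (2C), coda /j/ ok → licit
Licit: [zab], [vu.zvej] → 2.

2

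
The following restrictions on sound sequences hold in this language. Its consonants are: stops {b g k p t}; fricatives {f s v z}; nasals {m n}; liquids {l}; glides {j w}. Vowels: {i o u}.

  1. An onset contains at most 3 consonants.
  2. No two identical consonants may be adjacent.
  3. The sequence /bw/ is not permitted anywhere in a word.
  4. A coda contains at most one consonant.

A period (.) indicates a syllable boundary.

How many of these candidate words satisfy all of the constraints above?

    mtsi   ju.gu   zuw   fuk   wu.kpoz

mtsi — σ1 onset /mts/ (3C), coda /∅/ ok → phonotactically legal
ju.gu — σ1 onset /j/, coda /∅/ ok; σ2 onset /g/, coda /∅/ ok → phonotactically legal
zuw — σ1 onset /z/, coda /w/ ok → phonotactically legal
fuk — σ1 onset /f/, coda /k/ ok → phonotactically legal
wu.kpoz — σ1 onset /w/, coda /∅/ ok; σ2 onset /kp/ (2C), coda /z/ ok → phonotactically legal
Phonotactically legal: mtsi, ju.gu, zuw, fuk, wu.kpoz → 5.

5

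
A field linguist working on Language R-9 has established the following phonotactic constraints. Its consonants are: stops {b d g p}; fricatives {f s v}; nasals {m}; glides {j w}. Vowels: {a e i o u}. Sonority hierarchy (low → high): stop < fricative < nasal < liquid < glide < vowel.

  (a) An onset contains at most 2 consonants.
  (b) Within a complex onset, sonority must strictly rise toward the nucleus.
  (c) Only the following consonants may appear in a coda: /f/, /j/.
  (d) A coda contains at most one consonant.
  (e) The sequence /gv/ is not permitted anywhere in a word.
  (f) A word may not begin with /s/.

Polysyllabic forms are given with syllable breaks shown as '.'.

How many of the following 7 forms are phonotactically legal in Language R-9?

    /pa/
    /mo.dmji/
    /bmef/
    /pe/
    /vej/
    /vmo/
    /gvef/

/pa/ — σ1 onset /p/, coda /∅/ ok → phonotactically legal
/mo.dmji/ — violates constraint (a): syllable 2 onset /dmj/ has 3 consonants (> 2) → phonotactically illegal
/bmef/ — σ1 onset /bm/ (1→3 rises), coda /f/ ok → phonotactically legal
/pe/ — σ1 onset /p/, coda /∅/ ok → phonotactically legal
/vej/ — σ1 onset /v/, coda /j/ ok → phonotactically legal
/vmo/ — σ1 onset /vm/ (2→3 rises), coda /∅/ ok → phonotactically legal
/gvef/ — violates constraint (e): contains banned sequence /gv/ → phonotactically illegal
Phonotactically legal: /pa/, /bmef/, /pe/, /vej/, /vmo/ → 5.

5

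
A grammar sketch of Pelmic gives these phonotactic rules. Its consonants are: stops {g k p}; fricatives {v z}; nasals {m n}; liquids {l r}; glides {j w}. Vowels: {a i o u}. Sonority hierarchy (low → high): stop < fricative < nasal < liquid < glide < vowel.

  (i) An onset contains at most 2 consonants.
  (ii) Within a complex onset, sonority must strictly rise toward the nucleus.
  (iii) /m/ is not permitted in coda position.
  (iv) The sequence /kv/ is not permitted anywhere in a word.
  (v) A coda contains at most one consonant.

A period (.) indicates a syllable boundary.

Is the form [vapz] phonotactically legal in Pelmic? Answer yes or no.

[vapz] — violates constraint (v): syllable 1 coda /pz/ has 2 consonants (> 1) → phonotactically illegal

no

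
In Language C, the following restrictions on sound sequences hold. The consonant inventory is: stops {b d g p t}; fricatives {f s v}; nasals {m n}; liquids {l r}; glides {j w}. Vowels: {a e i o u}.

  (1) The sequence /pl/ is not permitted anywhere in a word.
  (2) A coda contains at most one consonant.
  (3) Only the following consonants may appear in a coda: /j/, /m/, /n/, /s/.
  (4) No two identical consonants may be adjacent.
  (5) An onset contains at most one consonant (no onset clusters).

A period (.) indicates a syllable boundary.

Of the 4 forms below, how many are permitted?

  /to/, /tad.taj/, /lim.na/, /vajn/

2

/to/ — σ1 onset /t/, coda /∅/ ok → permitted
/tad.taj/ — violates constraint 3: syllable 1 coda contains /d/, which is not a licensed coda consonant → not permitted
/lim.na/ — σ1 onset /l/, coda /m/ ok; σ2 onset /n/, coda /∅/ ok → permitted
/vajn/ — violates constraint 2: syllable 1 coda /jn/ has 2 consonants (> 1) → not permitted
Permitted: /to/, /lim.na/ → 2.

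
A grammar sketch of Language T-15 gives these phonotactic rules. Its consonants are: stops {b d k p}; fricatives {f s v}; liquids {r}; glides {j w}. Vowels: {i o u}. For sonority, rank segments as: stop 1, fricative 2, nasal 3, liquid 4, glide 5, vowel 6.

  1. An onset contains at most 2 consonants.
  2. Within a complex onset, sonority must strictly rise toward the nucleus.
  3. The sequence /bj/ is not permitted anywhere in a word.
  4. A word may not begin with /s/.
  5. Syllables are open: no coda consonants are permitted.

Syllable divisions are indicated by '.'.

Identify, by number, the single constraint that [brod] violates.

[brod]: syllable 1 coda /d/ has 1 consonant (> 0).
This is a violation of constraint 5: "Syllables are open: no coda consonants are permitted."
The remaining constraints (1, 2, 3, 4) are satisfied.

5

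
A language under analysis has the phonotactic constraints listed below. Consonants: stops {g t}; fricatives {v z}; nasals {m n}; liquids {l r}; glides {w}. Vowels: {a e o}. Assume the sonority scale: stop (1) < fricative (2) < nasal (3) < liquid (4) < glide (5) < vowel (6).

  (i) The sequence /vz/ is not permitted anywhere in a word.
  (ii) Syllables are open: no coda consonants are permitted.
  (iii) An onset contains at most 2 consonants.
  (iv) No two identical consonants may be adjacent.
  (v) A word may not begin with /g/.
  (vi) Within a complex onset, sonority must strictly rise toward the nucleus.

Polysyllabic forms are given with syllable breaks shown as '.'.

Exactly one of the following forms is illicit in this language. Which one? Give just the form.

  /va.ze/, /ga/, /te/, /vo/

/va.ze/ — σ1 onset /v/, coda /∅/ ok; σ2 onset /z/, coda /∅/ ok → licit
/ga/ — violates constraint (v): word begins with /g/ → illicit
/te/ — σ1 onset /t/, coda /∅/ ok → licit
/vo/ — σ1 onset /v/, coda /∅/ ok → licit

/ga/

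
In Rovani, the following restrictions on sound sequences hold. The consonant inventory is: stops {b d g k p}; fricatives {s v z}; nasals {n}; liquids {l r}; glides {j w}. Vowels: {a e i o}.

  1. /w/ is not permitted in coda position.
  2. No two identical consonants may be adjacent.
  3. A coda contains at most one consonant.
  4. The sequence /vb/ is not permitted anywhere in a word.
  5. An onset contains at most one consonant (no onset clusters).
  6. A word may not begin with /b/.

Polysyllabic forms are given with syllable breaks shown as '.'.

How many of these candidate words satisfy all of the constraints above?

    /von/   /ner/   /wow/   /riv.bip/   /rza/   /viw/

/von/ — σ1 onset /v/, coda /n/ ok → permitted
/ner/ — σ1 onset /n/, coda /r/ ok → permitted
/wow/ — violates constraint 1: syllable 1 coda contains /w/ → not permitted
/riv.bip/ — violates constraint 4: contains banned sequence /vb/ → not permitted
/rza/ — violates constraint 5: syllable 1 onset /rz/ has 2 consonants (> 1) → not permitted
/viw/ — violates constraint 1: syllable 1 coda contains /w/ → not permitted
Permitted: /von/, /ner/ → 2.

2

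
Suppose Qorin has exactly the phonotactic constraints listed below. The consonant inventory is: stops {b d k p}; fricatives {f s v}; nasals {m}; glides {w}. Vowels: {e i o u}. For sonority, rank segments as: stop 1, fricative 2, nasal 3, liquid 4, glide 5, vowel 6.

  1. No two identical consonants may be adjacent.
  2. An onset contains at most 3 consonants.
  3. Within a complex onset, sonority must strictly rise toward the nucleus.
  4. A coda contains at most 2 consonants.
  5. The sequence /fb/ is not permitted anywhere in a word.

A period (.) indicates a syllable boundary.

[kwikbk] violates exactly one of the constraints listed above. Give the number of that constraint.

4

[kwikbk]: syllable 1 coda /kbk/ has 3 consonants (> 2).
This is a violation of constraint 4: "A coda contains at most 2 consonants."
The remaining constraints (1, 2, 3, 5) are satisfied.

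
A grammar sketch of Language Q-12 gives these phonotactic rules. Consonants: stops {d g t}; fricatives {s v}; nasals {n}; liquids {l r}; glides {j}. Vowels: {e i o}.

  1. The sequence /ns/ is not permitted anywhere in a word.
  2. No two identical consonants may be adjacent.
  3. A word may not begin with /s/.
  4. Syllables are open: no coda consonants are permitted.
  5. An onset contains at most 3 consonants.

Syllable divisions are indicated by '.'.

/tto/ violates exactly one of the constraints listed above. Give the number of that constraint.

2

/tto/: adjacent identical consonants /tt/.
This is a violation of constraint 2: "No two identical consonants may be adjacent."
The remaining constraints (1, 3, 4, 5) are satisfied.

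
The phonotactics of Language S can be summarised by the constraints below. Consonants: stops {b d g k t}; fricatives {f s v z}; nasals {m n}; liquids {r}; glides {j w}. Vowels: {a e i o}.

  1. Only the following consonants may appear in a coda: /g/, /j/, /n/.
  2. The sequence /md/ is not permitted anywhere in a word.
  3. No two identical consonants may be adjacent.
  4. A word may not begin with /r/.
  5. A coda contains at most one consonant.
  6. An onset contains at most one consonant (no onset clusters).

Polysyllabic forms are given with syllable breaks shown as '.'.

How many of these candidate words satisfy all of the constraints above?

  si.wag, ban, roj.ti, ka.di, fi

4

si.wag — σ1 onset /s/, coda /∅/ ok; σ2 onset /w/, coda /g/ ok → well-formed
ban — σ1 onset /b/, coda /n/ ok → well-formed
roj.ti — violates constraint 4: word begins with /r/ → ill-formed
ka.di — σ1 onset /k/, coda /∅/ ok; σ2 onset /d/, coda /∅/ ok → well-formed
fi — σ1 onset /f/, coda /∅/ ok → well-formed
Well-formed: si.wag, ban, ka.di, fi → 4.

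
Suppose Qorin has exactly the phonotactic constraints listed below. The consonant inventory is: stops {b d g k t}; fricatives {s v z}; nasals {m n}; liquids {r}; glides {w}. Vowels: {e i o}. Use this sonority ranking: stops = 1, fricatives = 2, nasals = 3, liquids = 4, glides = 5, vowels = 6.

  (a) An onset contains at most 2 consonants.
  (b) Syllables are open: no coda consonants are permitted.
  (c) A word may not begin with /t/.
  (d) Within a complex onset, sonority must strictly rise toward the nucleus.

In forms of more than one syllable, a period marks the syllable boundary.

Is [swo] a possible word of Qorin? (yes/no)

yes

[swo] — σ1 onset /sw/ (2→5 rises), coda /∅/ ok → phonotactically legal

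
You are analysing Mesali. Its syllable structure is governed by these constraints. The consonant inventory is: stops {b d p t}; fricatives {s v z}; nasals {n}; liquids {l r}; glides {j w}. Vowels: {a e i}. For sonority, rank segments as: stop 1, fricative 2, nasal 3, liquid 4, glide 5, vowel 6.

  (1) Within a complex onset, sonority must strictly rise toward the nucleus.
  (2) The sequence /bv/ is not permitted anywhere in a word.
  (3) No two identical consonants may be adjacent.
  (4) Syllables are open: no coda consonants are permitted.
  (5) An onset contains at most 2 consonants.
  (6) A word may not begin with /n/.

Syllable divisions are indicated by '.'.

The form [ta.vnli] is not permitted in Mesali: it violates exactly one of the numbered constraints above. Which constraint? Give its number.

5

[ta.vnli]: syllable 2 onset /vnl/ has 3 consonants (> 2).
This is a violation of constraint 5: "An onset contains at most 2 consonants."
The remaining constraints (1, 2, 3, 4, 6) are satisfied.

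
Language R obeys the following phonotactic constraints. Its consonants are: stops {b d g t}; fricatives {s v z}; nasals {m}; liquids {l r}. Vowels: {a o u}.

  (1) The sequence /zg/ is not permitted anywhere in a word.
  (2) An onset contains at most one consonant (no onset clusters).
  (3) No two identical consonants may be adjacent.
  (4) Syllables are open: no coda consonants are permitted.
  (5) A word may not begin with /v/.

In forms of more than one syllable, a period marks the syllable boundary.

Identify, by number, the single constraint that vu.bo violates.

5

vu.bo: word begins with /v/.
This is a violation of constraint 5: "A word may not begin with /v/."
The remaining constraints (1, 2, 3, 4) are satisfied.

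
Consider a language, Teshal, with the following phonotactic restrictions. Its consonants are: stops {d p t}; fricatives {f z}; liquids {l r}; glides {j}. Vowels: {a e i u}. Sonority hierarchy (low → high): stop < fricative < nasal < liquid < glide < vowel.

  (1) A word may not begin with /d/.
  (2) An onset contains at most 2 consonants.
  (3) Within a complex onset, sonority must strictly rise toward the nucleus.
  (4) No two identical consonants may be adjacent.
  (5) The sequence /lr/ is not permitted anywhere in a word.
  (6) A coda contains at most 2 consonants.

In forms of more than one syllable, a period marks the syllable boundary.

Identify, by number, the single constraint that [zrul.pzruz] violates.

2

[zrul.pzruz]: syllable 2 onset /pzr/ has 3 consonants (> 2).
This is a violation of constraint 2: "An onset contains at most 2 consonants."
The remaining constraints (1, 3, 4, 5, 6) are satisfied.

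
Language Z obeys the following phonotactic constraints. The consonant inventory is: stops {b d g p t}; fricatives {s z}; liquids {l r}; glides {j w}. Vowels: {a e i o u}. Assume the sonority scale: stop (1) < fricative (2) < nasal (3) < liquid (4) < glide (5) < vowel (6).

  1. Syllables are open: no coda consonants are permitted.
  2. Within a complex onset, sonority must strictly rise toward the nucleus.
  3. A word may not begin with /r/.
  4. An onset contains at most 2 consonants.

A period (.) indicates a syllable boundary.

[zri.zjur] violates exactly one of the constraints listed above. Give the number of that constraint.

1

[zri.zjur]: syllable 2 coda /r/ has 1 consonant (> 0).
This is a violation of constraint 1: "Syllables are open: no coda consonants are permitted."
The remaining constraints (2, 3, 4) are satisfied.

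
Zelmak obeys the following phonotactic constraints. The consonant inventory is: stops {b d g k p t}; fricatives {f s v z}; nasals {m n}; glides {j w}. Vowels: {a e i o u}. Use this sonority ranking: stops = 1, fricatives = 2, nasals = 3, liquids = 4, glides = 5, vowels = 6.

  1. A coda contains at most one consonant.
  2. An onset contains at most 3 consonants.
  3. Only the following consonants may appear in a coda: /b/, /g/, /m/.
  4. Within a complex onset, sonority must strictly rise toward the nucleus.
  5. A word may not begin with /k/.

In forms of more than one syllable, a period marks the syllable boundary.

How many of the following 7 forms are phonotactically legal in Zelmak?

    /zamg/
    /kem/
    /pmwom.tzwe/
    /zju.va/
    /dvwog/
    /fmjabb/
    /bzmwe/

3

/zamg/ — violates constraint 1: syllable 1 coda /mg/ has 2 consonants (> 1) → phonotactically illegal
/kem/ — violates constraint 5: word begins with /k/ → phonotactically illegal
/pmwom.tzwe/ — σ1 onset /pmw/ (1→3→5 rises), coda /m/ ok; σ2 onset /tzw/ (1→2→5 rises), coda /∅/ ok → phonotactically legal
/zju.va/ — σ1 onset /zj/ (2→5 rises), coda /∅/ ok; σ2 onset /v/, coda /∅/ ok → phonotactically legal
/dvwog/ — σ1 onset /dvw/ (1→2→5 rises), coda /g/ ok → phonotactically legal
/fmjabb/ — violates constraint 1: syllable 1 coda /bb/ has 2 consonants (> 1) → phonotactically illegal
/bzmwe/ — violates constraint 2: syllable 1 onset /bzmw/ has 4 consonants (> 3) → phonotactically illegal
Phonotactically legal: /pmwom.tzwe/, /zju.va/, /dvwog/ → 3.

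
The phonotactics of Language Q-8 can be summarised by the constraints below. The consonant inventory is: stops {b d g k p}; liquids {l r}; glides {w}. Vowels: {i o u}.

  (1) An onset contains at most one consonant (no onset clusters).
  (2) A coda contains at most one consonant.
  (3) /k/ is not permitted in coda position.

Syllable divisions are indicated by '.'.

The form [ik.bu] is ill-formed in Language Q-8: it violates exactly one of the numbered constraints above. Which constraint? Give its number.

3

[ik.bu]: syllable 1 coda contains /k/.
This is a violation of constraint 3: "/k/ is not permitted in coda position."
The remaining constraints (1, 2) are satisfied.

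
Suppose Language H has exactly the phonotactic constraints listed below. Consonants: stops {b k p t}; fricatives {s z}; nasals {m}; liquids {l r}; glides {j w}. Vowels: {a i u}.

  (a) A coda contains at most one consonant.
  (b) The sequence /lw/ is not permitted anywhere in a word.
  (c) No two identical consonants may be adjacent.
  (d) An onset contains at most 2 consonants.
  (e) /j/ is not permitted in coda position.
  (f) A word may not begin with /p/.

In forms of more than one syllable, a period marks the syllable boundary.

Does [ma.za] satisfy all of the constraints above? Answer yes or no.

[ma.za] — σ1 onset /m/, coda /∅/ ok; σ2 onset /z/, coda /∅/ ok → permitted

yes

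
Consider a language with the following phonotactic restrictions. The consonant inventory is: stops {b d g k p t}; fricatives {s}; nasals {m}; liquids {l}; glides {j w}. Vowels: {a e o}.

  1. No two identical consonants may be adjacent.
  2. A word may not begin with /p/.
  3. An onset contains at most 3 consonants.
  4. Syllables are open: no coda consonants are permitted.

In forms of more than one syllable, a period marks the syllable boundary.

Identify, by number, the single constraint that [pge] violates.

2

[pge]: word begins with /p/.
This is a violation of constraint 2: "A word may not begin with /p/."
The remaining constraints (1, 3, 4) are satisfied.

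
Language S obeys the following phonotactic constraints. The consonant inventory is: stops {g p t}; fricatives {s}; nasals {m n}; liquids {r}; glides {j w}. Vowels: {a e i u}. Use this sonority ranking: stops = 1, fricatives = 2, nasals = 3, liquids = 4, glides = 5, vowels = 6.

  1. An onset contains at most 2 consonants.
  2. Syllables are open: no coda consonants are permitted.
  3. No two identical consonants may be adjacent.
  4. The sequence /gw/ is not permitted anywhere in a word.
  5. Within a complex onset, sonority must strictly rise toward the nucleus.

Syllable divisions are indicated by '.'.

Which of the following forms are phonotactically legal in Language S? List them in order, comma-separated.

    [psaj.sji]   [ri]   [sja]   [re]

[ri], [sja], [re]

[psaj.sji] — violates constraint 2: syllable 1 coda /j/ has 1 consonant (> 0) → phonotactically illegal
[ri] — σ1 onset /r/, coda /∅/ ok → phonotactically legal
[sja] — σ1 onset /sj/ (2→5 rises), coda /∅/ ok → phonotactically legal
[re] — σ1 onset /r/, coda /∅/ ok → phonotactically legal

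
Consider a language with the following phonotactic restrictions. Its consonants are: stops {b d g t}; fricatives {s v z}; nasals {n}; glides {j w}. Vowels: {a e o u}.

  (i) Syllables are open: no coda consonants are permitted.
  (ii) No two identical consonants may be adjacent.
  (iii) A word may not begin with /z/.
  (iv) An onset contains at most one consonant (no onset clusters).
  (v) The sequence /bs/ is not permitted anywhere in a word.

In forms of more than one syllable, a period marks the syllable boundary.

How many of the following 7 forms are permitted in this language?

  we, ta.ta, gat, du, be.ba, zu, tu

we — σ1 onset /w/, coda /∅/ ok → permitted
ta.ta — σ1 onset /t/, coda /∅/ ok; σ2 onset /t/, coda /∅/ ok → permitted
gat — violates constraint (i): syllable 1 coda /t/ has 1 consonant (> 0) → not permitted
du — σ1 onset /d/, coda /∅/ ok → permitted
be.ba — σ1 onset /b/, coda /∅/ ok; σ2 onset /b/, coda /∅/ ok → permitted
zu — violates constraint (iii): word begins with /z/ → not permitted
tu — σ1 onset /t/, coda /∅/ ok → permitted
Permitted: we, ta.ta, du, be.ba, tu → 5.

5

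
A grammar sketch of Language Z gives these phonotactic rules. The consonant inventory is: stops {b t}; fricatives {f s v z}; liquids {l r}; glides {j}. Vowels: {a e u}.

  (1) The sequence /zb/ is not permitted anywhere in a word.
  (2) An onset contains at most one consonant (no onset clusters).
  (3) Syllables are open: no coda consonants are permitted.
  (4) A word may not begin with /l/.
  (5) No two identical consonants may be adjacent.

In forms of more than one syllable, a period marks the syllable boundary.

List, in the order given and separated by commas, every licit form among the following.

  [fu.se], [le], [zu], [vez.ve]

[fu.se] — σ1 onset /f/, coda /∅/ ok; σ2 onset /s/, coda /∅/ ok → licit
[le] — violates constraint 4: word begins with /l/ → illicit
[zu] — σ1 onset /z/, coda /∅/ ok → licit
[vez.ve] — violates constraint 3: syllable 1 coda /z/ has 1 consonant (> 0) → illicit

[fu.se], [zu]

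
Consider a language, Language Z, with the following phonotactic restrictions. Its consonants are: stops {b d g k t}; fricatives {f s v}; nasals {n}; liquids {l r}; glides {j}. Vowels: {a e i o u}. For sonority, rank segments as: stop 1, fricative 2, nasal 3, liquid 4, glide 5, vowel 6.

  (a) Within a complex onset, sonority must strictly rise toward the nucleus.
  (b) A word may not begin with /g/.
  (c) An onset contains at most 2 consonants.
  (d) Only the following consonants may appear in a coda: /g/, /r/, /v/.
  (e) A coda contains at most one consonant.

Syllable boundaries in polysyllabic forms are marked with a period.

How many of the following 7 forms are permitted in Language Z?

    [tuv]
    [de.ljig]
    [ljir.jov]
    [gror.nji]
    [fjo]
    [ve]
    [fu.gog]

[tuv] — σ1 onset /t/, coda /v/ ok → permitted
[de.ljig] — σ1 onset /d/, coda /∅/ ok; σ2 onset /lj/ (4→5 rises), coda /g/ ok → permitted
[ljir.jov] — σ1 onset /lj/ (4→5 rises), coda /r/ ok; σ2 onset /j/, coda /v/ ok → permitted
[gror.nji] — violates constraint (b): word begins with /g/ → not permitted
[fjo] — σ1 onset /fj/ (2→5 rises), coda /∅/ ok → permitted
[ve] — σ1 onset /v/, coda /∅/ ok → permitted
[fu.gog] — σ1 onset /f/, coda /∅/ ok; σ2 onset /g/, coda /g/ ok → permitted
Permitted: [tuv], [de.ljig], [ljir.jov], [fjo], [ve], [fu.gog] → 6.

6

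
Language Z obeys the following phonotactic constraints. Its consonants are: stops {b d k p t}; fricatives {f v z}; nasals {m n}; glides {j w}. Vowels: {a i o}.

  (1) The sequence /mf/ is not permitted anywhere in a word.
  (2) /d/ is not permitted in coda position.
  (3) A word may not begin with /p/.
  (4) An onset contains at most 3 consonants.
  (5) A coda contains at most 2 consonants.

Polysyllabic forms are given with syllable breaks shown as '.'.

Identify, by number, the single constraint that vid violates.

vid: syllable 1 coda contains /d/.
This is a violation of constraint 2: "/d/ is not permitted in coda position."
The remaining constraints (1, 3, 4, 5) are satisfied.

2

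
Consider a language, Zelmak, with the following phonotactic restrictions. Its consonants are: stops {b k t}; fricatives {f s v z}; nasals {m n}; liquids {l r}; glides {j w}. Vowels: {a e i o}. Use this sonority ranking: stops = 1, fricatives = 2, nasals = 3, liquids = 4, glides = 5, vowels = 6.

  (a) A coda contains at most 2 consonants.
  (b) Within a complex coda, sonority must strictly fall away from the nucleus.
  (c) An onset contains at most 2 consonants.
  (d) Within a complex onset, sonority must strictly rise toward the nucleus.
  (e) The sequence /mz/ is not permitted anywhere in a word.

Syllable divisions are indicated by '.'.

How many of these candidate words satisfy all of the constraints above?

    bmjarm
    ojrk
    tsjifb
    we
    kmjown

1

bmjarm — violates constraint (c): syllable 1 onset /bmj/ has 3 consonants (> 2) → phonotactically illegal
ojrk — violates constraint (a): syllable 1 coda /jrk/ has 3 consonants (> 2) → phonotactically illegal
tsjifb — violates constraint (c): syllable 1 onset /tsj/ has 3 consonants (> 2) → phonotactically illegal
we — σ1 onset /w/, coda /∅/ ok → phonotactically legal
kmjown — violates constraint (c): syllable 1 onset /kmj/ has 3 consonants (> 2) → phonotactically illegal
Phonotactically legal: we → 1.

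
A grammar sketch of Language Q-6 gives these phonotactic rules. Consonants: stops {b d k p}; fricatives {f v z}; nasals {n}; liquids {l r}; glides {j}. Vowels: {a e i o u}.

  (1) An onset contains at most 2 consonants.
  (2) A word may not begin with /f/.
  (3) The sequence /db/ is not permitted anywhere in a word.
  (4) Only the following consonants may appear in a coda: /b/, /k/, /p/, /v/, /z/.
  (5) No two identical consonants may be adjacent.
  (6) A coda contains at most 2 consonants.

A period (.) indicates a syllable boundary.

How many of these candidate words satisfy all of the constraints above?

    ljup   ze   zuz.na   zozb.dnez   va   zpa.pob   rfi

ljup — σ1 onset /lj/ (2C), coda /p/ ok → permitted
ze — σ1 onset /z/, coda /∅/ ok → permitted
zuz.na — σ1 onset /z/, coda /z/ ok; σ2 onset /n/, coda /∅/ ok → permitted
zozb.dnez — σ1 onset /z/, coda /zb/ (2C) ok; σ2 onset /dn/ (2C), coda /z/ ok → permitted
va — σ1 onset /v/, coda /∅/ ok → permitted
zpa.pob — σ1 onset /zp/ (2C), coda /∅/ ok; σ2 onset /p/, coda /b/ ok → permitted
rfi — σ1 onset /rf/ (2C), coda /∅/ ok → permitted
Permitted: ljup, ze, zuz.na, zozb.dnez, va, zpa.pob, rfi → 7.

7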